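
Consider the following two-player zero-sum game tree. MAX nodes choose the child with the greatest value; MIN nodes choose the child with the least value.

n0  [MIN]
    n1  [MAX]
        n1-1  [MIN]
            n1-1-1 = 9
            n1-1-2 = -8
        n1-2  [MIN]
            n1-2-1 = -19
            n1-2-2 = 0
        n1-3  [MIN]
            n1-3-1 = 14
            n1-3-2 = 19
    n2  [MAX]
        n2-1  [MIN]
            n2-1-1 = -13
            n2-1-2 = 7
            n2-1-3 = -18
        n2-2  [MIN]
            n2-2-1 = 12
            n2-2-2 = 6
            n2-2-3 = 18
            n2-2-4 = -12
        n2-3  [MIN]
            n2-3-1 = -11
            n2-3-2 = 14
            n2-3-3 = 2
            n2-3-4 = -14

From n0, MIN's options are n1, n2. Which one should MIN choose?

n2

n1-1 (MIN): min(9, -8) = -8
n1-2 (MIN): min(-19, 0) = -19
n1-3 (MIN): min(14, 19) = 14
n1 (MAX): max(-8, -19, 14) = 14
n2-1 (MIN): min(-13, 7, -18) = -18
n2-2 (MIN): min(12, 6, 18, -12) = -12
n2-3 (MIN): min(-11, 14, 2, -14) = -14
n2 (MAX): max(-18, -12, -14) = -12
n0 (MIN): min(14, -12) = -12
MIN at n0 wants the lowest of {n1=14, n2=-12}, so chooses n2.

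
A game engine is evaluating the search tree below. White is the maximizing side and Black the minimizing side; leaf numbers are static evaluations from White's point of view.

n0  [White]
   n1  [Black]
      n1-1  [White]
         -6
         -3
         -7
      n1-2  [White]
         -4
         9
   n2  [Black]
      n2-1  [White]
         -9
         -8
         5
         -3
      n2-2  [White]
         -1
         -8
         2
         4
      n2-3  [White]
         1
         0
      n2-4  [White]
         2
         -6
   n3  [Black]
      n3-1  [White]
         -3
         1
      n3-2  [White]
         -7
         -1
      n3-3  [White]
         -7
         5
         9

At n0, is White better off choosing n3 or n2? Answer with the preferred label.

n2

n3-1 (White): max(-3, 1) = 1
n3-2 (White): max(-7, -1) = -1
n3-3 (White): max(-7, 5, 9) = 9
n3 (Black): min(1, -1, 9) = -1
n2-1 (White): max(-9, -8, 5, -3) = 5
n2-2 (White): max(-1, -8, 2, 4) = 4
n2-3 (White): max(1, 0) = 1
n2-4 (White): max(2, -6) = 2
n2 (Black): min(5, 4, 1, 2) = 1
White prefers the higher value; n3=-1, n2=1. n2 is better since 1 > -1.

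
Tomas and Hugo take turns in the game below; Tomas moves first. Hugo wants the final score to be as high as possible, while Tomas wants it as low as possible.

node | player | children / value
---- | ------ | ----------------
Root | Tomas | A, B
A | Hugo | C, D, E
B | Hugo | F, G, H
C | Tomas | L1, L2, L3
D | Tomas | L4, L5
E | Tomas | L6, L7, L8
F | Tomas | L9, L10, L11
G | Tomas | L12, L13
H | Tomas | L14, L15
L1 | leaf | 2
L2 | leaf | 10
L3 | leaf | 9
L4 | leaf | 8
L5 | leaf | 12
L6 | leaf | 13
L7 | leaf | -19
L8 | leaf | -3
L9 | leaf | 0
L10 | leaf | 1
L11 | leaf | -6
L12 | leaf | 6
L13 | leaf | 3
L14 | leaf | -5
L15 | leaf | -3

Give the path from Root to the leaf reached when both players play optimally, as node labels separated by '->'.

Root -> B -> G -> L13

C (Tomas): min(2, 10, 9) = 2
D (Tomas): min(8, 12) = 8
E (Tomas): min(13, -19, -3) = -19
A (Hugo): max(2, 8, -19) = 8
F (Tomas): min(0, 1, -6) = -6
G (Tomas): min(6, 3) = 3
H (Tomas): min(-5, -3) = -5
B (Hugo): max(-6, 3, -5) = 3
Root (Tomas): min(8, 3) = 3
At Root, Tomas picks B (lowest: 3).
At B, Hugo picks G (highest: 3).
At G, Tomas picks L13 (lowest: 3).
Terminal value 3.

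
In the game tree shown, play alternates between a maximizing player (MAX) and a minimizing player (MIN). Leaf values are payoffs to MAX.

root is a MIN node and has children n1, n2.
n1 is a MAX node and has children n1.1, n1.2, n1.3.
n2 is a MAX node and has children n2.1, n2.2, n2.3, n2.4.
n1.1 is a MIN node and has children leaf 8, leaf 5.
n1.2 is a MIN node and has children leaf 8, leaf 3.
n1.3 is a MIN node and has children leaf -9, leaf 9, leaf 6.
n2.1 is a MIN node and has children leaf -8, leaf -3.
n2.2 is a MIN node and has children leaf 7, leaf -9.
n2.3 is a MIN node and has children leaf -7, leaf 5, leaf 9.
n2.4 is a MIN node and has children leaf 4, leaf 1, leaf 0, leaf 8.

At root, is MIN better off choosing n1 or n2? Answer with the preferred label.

n2

n1.1 (MIN): min(8, 5) = 5
n1.2 (MIN): min(8, 3) = 3
n1.3 (MIN): min(-9, 9, 6) = -9
n1 (MAX): max(5, 3, -9) = 5
n2.1 (MIN): min(-8, -3) = -8
n2.2 (MIN): min(7, -9) = -9
n2.3 (MIN): min(-7, 5, 9) = -7
n2.4 (MIN): min(4, 1, 0, 8) = 0
n2 (MAX): max(-8, -9, -7, 0) = 0
MIN prefers the lower value; n1=5, n2=0. n2 is better since 0 < 5.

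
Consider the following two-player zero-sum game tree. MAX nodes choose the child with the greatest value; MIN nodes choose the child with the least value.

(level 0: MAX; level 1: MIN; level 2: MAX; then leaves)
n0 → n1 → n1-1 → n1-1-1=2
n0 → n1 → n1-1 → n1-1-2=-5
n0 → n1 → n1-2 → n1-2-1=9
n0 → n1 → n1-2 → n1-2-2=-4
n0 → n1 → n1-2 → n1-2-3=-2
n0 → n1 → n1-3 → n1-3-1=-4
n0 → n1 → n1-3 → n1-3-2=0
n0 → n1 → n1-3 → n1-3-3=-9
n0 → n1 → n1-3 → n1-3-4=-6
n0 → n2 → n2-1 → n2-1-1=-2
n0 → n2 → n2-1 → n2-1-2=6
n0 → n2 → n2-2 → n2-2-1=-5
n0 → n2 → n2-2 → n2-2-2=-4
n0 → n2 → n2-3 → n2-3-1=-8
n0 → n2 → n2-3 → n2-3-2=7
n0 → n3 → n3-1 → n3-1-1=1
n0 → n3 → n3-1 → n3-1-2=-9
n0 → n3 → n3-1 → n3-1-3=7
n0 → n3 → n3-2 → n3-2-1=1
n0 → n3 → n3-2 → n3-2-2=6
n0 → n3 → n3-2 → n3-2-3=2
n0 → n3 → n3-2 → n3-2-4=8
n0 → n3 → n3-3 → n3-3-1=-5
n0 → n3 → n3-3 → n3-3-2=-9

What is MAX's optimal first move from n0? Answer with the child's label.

n1-1 (MAX): max(2, -5) = 2
n1-2 (MAX): max(9, -4, -2) = 9
n1-3 (MAX): max(-4, 0, -9, -6) = 0
n1 (MIN): min(2, 9, 0) = 0
n2-1 (MAX): max(-2, 6) = 6
n2-2 (MAX): max(-5, -4) = -4
n2-3 (MAX): max(-8, 7) = 7
n2 (MIN): min(6, -4, 7) = -4
n3-1 (MAX): max(1, -9, 7) = 7
n3-2 (MAX): max(1, 6, 2, 8) = 8
n3-3 (MAX): max(-5, -9) = -5
n3 (MIN): min(7, 8, -5) = -5
n0 (MAX): max(0, -4, -5) = 0
MAX at n0 wants the highest of {n1=0, n2=-4, n3=-5}, so chooses n1.

n1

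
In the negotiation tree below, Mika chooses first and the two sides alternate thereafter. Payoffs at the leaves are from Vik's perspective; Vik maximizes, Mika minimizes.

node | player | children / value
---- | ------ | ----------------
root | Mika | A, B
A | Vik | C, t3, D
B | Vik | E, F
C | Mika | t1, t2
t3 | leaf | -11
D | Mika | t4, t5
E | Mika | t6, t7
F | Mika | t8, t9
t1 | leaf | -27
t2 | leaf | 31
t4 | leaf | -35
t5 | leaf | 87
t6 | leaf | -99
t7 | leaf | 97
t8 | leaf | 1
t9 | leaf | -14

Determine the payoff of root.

-14

C (Mika): min(-27, 31) = -27
D (Mika): min(-35, 87) = -35
A (Vik): max(-27, -11, -35) = -11
E (Mika): min(-99, 97) = -99
F (Mika): min(1, -14) = -14
B (Vik): max(-99, -14) = -14
root (Mika): min(-11, -14) = -14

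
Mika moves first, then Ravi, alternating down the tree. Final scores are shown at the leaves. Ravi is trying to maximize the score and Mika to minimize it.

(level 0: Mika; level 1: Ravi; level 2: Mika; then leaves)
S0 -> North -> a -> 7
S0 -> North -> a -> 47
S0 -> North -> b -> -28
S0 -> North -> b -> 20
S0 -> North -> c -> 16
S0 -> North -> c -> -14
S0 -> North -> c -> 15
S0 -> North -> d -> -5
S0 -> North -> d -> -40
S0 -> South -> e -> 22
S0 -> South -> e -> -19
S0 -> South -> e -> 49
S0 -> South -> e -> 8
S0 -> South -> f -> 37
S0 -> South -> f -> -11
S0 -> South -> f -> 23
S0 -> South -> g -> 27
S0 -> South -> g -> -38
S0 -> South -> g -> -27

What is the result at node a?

a (Mika): min(7, 47) = 7

7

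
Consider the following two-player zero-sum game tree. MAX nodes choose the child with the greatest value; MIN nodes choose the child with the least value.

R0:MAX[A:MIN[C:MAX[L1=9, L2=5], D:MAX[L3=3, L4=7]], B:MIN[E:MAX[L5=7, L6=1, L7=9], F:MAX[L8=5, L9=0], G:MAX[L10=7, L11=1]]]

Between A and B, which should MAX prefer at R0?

A

C (MAX): max(9, 5) = 9
D (MAX): max(3, 7) = 7
A (MIN): min(9, 7) = 7
E (MAX): max(7, 1, 9) = 9
F (MAX): max(5, 0) = 5
G (MAX): max(7, 1) = 7
B (MIN): min(9, 5, 7) = 5
MAX prefers the higher value; A=7, B=5. A is better since 7 > 5.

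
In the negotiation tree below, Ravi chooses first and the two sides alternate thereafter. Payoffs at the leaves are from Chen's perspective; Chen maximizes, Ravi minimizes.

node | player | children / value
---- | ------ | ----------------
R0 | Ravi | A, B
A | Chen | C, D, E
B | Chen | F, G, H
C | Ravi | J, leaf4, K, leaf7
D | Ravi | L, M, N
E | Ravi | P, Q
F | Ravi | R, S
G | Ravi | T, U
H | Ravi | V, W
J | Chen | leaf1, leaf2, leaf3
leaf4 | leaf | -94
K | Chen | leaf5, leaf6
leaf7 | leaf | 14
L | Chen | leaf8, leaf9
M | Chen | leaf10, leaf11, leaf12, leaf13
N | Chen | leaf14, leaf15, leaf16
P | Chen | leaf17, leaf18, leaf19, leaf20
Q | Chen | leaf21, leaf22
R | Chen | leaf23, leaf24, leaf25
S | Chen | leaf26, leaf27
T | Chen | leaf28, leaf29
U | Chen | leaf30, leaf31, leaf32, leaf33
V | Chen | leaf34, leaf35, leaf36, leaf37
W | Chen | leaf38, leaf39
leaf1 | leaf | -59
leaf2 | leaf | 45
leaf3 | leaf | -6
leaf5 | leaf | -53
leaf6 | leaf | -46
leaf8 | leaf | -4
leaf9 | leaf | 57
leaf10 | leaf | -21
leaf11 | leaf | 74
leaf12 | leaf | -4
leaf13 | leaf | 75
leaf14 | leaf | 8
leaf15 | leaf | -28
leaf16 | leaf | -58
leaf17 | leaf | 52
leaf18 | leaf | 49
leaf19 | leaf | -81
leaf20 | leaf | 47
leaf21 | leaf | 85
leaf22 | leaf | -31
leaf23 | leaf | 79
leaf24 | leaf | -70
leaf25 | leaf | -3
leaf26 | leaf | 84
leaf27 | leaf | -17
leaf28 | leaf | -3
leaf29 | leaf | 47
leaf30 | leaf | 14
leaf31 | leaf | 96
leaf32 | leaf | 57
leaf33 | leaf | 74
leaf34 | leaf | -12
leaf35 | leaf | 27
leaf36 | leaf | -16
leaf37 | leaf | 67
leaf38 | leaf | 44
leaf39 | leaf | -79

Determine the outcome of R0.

J (Chen): max(-59, 45, -6) = 45
K (Chen): max(-53, -46) = -46
C (Ravi): min(45, -94, -46, 14) = -94
L (Chen): max(-4, 57) = 57
M (Chen): max(-21, 74, -4, 75) = 75
N (Chen): max(8, -28, -58) = 8
D (Ravi): min(57, 75, 8) = 8
P (Chen): max(52, 49, -81, 47) = 52
Q (Chen): max(85, -31) = 85
E (Ravi): min(52, 85) = 52
A (Chen): max(-94, 8, 52) = 52
R (Chen): max(79, -70, -3) = 79
S (Chen): max(84, -17) = 84
F (Ravi): min(79, 84) = 79
T (Chen): max(-3, 47) = 47
U (Chen): max(14, 96, 57, 74) = 96
G (Ravi): min(47, 96) = 47
V (Chen): max(-12, 27, -16, 67) = 67
W (Chen): max(44, -79) = 44
H (Ravi): min(67, 44) = 44
B (Chen): max(79, 47, 44) = 79
R0 (Ravi): min(52, 79) = 52

52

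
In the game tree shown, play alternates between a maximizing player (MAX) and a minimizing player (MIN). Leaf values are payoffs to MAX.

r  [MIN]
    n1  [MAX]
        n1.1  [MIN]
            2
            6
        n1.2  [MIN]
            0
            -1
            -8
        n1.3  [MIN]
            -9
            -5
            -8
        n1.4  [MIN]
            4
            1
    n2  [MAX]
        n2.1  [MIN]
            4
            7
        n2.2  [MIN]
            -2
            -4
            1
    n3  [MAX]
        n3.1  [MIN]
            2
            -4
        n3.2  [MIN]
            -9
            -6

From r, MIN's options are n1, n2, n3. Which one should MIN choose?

n1.1 (MIN): min(2, 6) = 2
n1.2 (MIN): min(0, -1, -8) = -8
n1.3 (MIN): min(-9, -5, -8) = -9
n1.4 (MIN): min(4, 1) = 1
n1 (MAX): max(2, -8, -9, 1) = 2
n2.1 (MIN): min(4, 7) = 4
n2.2 (MIN): min(-2, -4, 1) = -4
n2 (MAX): max(4, -4) = 4
n3.1 (MIN): min(2, -4) = -4
n3.2 (MIN): min(-9, -6) = -9
n3 (MAX): max(-4, -9) = -4
r (MIN): min(2, 4, -4) = -4
MIN at r wants the lowest of {n1=2, n2=4, n3=-4}, so chooses n3.

n3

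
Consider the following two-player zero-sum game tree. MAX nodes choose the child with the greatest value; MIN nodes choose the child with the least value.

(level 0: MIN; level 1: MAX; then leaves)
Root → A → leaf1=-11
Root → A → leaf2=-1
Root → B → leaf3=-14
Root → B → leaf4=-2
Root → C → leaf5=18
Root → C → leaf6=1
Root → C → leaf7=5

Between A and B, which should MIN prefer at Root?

B

A (MAX): max(-11, -1) = -1
B (MAX): max(-14, -2) = -2
MIN prefers the lower value; A=-1, B=-2. B is better since -2 < -1.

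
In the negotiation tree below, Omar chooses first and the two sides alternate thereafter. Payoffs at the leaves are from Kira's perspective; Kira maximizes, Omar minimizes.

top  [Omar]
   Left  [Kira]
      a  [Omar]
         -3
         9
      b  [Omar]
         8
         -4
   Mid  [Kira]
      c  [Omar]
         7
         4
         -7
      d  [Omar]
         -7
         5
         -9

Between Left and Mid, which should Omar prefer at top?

Mid

a (Omar): min(-3, 9) = -3
b (Omar): min(8, -4) = -4
Left (Kira): max(-3, -4) = -3
c (Omar): min(7, 4, -7) = -7
d (Omar): min(-7, 5, -9) = -9
Mid (Kira): max(-7, -9) = -7
Omar prefers the lower value; Left=-3, Mid=-7. Mid is better since -7 < -3.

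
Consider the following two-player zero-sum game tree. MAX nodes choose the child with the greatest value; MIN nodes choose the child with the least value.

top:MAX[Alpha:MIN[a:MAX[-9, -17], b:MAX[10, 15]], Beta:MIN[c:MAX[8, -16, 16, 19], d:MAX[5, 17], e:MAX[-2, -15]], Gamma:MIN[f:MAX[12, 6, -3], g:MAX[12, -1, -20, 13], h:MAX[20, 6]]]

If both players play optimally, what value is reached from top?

a (MAX): max(-9, -17) = -9
b (MAX): max(10, 15) = 15
Alpha (MIN): min(-9, 15) = -9
c (MAX): max(8, -16, 16, 19) = 19
d (MAX): max(5, 17) = 17
e (MAX): max(-2, -15) = -2
Beta (MIN): min(19, 17, -2) = -2
f (MAX): max(12, 6, -3) = 12
g (MAX): max(12, -1, -20, 13) = 13
h (MAX): max(20, 6) = 20
Gamma (MIN): min(12, 13, 20) = 12
top (MAX): max(-9, -2, 12) = 12

12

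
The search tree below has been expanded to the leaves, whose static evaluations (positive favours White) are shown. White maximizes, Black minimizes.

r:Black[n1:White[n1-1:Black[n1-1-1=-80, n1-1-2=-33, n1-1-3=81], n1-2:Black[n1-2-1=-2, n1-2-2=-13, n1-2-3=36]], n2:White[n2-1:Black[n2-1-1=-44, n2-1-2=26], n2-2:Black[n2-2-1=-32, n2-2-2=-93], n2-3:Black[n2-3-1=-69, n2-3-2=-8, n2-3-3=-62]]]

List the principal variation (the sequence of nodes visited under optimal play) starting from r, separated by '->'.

r -> n2 -> n2-1 -> n2-1-1

n1-1 (Black): min(-80, -33, 81) = -80
n1-2 (Black): min(-2, -13, 36) = -13
n1 (White): max(-80, -13) = -13
n2-1 (Black): min(-44, 26) = -44
n2-2 (Black): min(-32, -93) = -93
n2-3 (Black): min(-69, -8, -62) = -69
n2 (White): max(-44, -93, -69) = -44
r (Black): min(-13, -44) = -44
At r, Black picks n2 (lowest: -44).
At n2, White picks n2-1 (highest: -44).
At n2-1, Black picks n2-1-1 (lowest: -44).
Terminal value -44.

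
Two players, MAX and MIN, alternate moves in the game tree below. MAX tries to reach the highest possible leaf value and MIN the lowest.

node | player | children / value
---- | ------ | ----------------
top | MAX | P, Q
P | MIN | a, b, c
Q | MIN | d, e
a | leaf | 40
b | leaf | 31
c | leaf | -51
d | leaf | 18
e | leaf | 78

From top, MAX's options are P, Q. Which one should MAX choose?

P (MIN): min(40, 31, -51) = -51
Q (MIN): min(18, 78) = 18
top (MAX): max(-51, 18) = 18
MAX at top wants the highest of {P=-51, Q=18}, so chooses Q.

Q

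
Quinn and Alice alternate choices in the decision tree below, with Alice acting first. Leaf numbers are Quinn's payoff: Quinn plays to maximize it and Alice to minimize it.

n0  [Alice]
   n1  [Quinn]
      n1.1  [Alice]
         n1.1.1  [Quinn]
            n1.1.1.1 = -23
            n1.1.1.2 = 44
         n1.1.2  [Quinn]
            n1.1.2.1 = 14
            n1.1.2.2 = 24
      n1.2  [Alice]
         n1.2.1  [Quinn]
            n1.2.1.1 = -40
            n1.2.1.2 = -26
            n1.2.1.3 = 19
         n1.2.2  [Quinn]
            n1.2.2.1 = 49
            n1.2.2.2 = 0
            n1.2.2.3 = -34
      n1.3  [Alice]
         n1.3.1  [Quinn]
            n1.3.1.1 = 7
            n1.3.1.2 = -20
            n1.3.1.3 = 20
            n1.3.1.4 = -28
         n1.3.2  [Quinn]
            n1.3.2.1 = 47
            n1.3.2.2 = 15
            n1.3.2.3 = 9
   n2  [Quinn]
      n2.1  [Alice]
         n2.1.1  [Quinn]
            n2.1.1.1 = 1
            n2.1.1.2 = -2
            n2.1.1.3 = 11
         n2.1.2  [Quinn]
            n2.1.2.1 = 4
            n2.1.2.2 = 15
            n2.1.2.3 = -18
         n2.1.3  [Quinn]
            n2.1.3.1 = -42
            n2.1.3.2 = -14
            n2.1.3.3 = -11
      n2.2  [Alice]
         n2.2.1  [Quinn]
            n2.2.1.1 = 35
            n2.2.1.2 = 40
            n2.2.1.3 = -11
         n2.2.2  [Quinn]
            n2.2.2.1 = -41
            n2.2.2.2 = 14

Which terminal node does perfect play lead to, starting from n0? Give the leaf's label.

n1.1.1 (Quinn): max(-23, 44) = 44
n1.1.2 (Quinn): max(14, 24) = 24
n1.1 (Alice): min(44, 24) = 24
n1.2.1 (Quinn): max(-40, -26, 19) = 19
n1.2.2 (Quinn): max(49, 0, -34) = 49
n1.2 (Alice): min(19, 49) = 19
n1.3.1 (Quinn): max(7, -20, 20, -28) = 20
n1.3.2 (Quinn): max(47, 15, 9) = 47
n1.3 (Alice): min(20, 47) = 20
n1 (Quinn): max(24, 19, 20) = 24
n2.1.1 (Quinn): max(1, -2, 11) = 11
n2.1.2 (Quinn): max(4, 15, -18) = 15
n2.1.3 (Quinn): max(-42, -14, -11) = -11
n2.1 (Alice): min(11, 15, -11) = -11
n2.2.1 (Quinn): max(35, 40, -11) = 40
n2.2.2 (Quinn): max(-41, 14) = 14
n2.2 (Alice): min(40, 14) = 14
n2 (Quinn): max(-11, 14) = 14
n0 (Alice): min(24, 14) = 14
At n0, Alice picks n2 (lowest: 14).
At n2, Quinn picks n2.2 (highest: 14).
At n2.2, Alice picks n2.2.2 (lowest: 14).
At n2.2.2, Quinn picks n2.2.2.2 (highest: 14).
Terminal value 14.

n2.2.2.2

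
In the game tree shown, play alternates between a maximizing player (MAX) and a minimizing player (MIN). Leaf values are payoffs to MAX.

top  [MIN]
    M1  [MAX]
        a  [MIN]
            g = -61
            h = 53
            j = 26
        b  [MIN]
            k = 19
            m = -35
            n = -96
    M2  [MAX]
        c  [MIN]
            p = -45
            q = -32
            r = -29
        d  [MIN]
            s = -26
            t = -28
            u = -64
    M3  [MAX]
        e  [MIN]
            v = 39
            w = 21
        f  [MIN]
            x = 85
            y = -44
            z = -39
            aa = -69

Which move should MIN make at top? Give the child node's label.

M1

a (MIN): min(-61, 53, 26) = -61
b (MIN): min(19, -35, -96) = -96
M1 (MAX): max(-61, -96) = -61
c (MIN): min(-45, -32, -29) = -45
d (MIN): min(-26, -28, -64) = -64
M2 (MAX): max(-45, -64) = -45
e (MIN): min(39, 21) = 21
f (MIN): min(85, -44, -39, -69) = -69
M3 (MAX): max(21, -69) = 21
top (MIN): min(-61, -45, 21) = -61
MIN at top wants the lowest of {M1=-61, M2=-45, M3=21}, so chooses M1.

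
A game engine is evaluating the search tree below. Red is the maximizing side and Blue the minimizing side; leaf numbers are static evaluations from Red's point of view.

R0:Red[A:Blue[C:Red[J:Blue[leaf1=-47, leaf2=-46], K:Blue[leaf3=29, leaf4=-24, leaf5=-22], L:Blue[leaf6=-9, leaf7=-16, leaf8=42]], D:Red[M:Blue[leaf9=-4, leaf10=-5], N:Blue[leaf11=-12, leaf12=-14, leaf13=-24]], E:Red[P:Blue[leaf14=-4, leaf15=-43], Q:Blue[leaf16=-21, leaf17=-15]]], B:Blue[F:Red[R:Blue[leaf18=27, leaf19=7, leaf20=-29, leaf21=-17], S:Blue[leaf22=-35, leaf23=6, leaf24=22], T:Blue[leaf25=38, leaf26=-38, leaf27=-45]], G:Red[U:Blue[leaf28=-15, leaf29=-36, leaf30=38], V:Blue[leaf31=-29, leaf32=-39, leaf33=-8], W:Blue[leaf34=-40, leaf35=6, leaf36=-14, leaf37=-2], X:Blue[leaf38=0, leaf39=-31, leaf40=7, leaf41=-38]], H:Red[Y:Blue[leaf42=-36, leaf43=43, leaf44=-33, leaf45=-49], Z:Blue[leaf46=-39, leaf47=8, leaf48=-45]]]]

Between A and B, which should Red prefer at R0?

A

J (Blue): min(-47, -46) = -47
K (Blue): min(29, -24, -22) = -24
L (Blue): min(-9, -16, 42) = -16
C (Red): max(-47, -24, -16) = -16
M (Blue): min(-4, -5) = -5
N (Blue): min(-12, -14, -24) = -24
D (Red): max(-5, -24) = -5
P (Blue): min(-4, -43) = -43
Q (Blue): min(-21, -15) = -21
E (Red): max(-43, -21) = -21
A (Blue): min(-16, -5, -21) = -21
R (Blue): min(27, 7, -29, -17) = -29
S (Blue): min(-35, 6, 22) = -35
T (Blue): min(38, -38, -45) = -45
F (Red): max(-29, -35, -45) = -29
U (Blue): min(-15, -36, 38) = -36
V (Blue): min(-29, -39, -8) = -39
W (Blue): min(-40, 6, -14, -2) = -40
X (Blue): min(0, -31, 7, -38) = -38
G (Red): max(-36, -39, -40, -38) = -36
Y (Blue): min(-36, 43, -33, -49) = -49
Z (Blue): min(-39, 8, -45) = -45
H (Red): max(-49, -45) = -45
B (Blue): min(-29, -36, -45) = -45
Red prefers the higher value; A=-21, B=-45. A is better since -21 > -45.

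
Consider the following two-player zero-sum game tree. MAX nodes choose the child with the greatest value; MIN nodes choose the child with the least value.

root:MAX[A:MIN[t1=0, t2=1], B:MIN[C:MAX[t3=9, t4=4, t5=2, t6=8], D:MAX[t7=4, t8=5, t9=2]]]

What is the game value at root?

A (MIN): min(0, 1) = 0
C (MAX): max(9, 4, 2, 8) = 9
D (MAX): max(4, 5, 2) = 5
B (MIN): min(9, 5) = 5
root (MAX): max(0, 5) = 5

5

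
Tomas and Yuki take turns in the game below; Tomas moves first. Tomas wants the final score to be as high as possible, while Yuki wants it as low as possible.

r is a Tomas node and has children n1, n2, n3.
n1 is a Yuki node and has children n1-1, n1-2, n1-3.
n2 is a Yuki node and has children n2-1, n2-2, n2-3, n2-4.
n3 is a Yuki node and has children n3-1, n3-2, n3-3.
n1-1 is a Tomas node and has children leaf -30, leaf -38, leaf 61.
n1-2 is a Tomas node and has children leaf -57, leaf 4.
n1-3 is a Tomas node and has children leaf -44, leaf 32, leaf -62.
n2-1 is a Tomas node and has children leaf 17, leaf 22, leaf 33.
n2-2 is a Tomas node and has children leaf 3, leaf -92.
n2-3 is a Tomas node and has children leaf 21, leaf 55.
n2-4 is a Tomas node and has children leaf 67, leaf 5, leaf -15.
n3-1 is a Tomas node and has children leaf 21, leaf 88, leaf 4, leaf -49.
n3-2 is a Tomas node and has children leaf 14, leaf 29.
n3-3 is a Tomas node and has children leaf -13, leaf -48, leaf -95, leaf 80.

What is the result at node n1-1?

61

n1-1 (Tomas): max(-30, -38, 61) = 61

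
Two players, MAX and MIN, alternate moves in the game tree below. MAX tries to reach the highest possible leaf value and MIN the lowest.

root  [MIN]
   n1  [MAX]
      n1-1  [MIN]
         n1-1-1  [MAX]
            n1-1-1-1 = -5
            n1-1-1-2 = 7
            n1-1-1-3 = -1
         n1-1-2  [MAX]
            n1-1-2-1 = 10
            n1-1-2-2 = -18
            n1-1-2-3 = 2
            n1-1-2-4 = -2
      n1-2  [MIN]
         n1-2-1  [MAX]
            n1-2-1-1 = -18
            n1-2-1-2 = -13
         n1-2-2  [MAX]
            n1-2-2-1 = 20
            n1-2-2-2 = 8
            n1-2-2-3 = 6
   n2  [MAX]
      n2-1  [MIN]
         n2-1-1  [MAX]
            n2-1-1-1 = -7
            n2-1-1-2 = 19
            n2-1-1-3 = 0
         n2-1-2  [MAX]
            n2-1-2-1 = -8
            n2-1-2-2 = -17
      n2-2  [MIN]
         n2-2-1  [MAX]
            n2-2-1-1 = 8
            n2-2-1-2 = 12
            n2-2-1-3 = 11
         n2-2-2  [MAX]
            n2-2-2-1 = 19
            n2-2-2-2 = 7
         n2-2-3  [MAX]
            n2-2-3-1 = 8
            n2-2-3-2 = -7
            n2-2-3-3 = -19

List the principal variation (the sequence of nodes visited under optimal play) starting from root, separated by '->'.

root -> n1 -> n1-1 -> n1-1-1 -> n1-1-1-2

n1-1-1 (MAX): max(-5, 7, -1) = 7
n1-1-2 (MAX): max(10, -18, 2, -2) = 10
n1-1 (MIN): min(7, 10) = 7
n1-2-1 (MAX): max(-18, -13) = -13
n1-2-2 (MAX): max(20, 8, 6) = 20
n1-2 (MIN): min(-13, 20) = -13
n1 (MAX): max(7, -13) = 7
n2-1-1 (MAX): max(-7, 19, 0) = 19
n2-1-2 (MAX): max(-8, -17) = -8
n2-1 (MIN): min(19, -8) = -8
n2-2-1 (MAX): max(8, 12, 11) = 12
n2-2-2 (MAX): max(19, 7) = 19
n2-2-3 (MAX): max(8, -7, -19) = 8
n2-2 (MIN): min(12, 19, 8) = 8
n2 (MAX): max(-8, 8) = 8
root (MIN): min(7, 8) = 7
At root, MIN picks n1 (lowest: 7).
At n1, MAX picks n1-1 (highest: 7).
At n1-1, MIN picks n1-1-1 (lowest: 7).
At n1-1-1, MAX picks n1-1-1-2 (highest: 7).
Terminal value 7.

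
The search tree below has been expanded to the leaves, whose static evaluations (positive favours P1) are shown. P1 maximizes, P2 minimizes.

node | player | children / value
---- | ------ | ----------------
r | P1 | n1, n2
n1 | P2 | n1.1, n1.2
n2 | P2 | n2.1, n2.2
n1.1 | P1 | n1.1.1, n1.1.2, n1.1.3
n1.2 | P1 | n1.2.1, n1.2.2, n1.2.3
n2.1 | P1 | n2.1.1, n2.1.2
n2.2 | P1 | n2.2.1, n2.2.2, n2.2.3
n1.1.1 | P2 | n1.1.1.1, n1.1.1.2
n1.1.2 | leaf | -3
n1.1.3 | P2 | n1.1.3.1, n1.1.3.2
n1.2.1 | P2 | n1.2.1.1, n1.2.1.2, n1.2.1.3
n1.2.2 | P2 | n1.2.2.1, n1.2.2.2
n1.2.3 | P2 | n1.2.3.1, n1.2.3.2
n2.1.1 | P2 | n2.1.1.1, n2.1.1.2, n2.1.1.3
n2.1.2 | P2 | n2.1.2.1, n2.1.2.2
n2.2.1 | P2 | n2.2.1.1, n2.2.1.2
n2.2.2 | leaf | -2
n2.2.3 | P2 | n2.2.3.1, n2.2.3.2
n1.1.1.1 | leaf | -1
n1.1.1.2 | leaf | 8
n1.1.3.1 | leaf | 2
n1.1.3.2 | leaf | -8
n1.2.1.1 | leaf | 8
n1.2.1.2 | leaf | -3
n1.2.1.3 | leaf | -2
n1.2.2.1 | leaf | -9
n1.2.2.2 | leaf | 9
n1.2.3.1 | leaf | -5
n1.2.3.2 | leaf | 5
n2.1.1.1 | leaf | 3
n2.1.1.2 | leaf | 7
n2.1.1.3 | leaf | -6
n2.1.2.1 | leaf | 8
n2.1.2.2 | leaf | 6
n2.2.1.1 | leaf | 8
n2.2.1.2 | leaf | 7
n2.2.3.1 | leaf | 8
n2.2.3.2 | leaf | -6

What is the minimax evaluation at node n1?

-3

n1.1.1 (P2): min(-1, 8) = -1
n1.1.3 (P2): min(2, -8) = -8
n1.1 (P1): max(-1, -3, -8) = -1
n1.2.1 (P2): min(8, -3, -2) = -3
n1.2.2 (P2): min(-9, 9) = -9
n1.2.3 (P2): min(-5, 5) = -5
n1.2 (P1): max(-3, -9, -5) = -3
n1 (P2): min(-1, -3) = -3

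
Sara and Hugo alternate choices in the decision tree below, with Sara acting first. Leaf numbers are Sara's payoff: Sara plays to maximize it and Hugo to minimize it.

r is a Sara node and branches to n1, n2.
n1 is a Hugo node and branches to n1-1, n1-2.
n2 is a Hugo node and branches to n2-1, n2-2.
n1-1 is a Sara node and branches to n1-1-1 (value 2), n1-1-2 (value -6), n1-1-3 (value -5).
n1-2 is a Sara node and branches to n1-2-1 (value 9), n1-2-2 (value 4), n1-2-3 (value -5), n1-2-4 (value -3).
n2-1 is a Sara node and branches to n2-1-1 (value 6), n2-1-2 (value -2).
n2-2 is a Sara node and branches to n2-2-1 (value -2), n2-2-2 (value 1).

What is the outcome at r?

2

n1-1 (Sara): max(2, -6, -5) = 2
n1-2 (Sara): max(9, 4, -5, -3) = 9
n1 (Hugo): min(2, 9) = 2
n2-1 (Sara): max(6, -2) = 6
n2-2 (Sara): max(-2, 1) = 1
n2 (Hugo): min(6, 1) = 1
r (Sara): max(2, 1) = 2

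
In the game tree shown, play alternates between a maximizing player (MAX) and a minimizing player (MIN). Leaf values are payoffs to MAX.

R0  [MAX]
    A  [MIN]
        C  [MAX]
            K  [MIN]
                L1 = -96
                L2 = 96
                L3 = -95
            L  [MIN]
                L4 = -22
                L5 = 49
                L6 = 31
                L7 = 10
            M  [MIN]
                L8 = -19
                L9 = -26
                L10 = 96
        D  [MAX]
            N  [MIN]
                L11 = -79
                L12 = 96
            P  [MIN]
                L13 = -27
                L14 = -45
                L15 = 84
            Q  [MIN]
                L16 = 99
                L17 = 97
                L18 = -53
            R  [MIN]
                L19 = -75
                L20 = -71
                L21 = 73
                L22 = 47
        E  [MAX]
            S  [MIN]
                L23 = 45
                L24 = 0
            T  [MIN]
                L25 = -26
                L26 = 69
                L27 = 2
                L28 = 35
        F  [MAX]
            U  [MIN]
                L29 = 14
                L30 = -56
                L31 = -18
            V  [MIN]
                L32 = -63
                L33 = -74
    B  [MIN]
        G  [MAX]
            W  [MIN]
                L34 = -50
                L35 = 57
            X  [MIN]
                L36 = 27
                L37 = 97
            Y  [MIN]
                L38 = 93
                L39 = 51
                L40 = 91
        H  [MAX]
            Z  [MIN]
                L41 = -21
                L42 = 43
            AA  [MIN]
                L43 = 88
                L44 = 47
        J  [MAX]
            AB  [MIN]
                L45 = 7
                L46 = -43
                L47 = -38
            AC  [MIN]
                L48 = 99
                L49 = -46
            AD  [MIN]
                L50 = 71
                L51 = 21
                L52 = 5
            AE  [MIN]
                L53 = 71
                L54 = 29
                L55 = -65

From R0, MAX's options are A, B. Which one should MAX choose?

K (MIN): min(-96, 96, -95) = -96
L (MIN): min(-22, 49, 31, 10) = -22
M (MIN): min(-19, -26, 96) = -26
C (MAX): max(-96, -22, -26) = -22
N (MIN): min(-79, 96) = -79
P (MIN): min(-27, -45, 84) = -45
Q (MIN): min(99, 97, -53) = -53
R (MIN): min(-75, -71, 73, 47) = -75
D (MAX): max(-79, -45, -53, -75) = -45
S (MIN): min(45, 0) = 0
T (MIN): min(-26, 69, 2, 35) = -26
E (MAX): max(0, -26) = 0
U (MIN): min(14, -56, -18) = -56
V (MIN): min(-63, -74) = -74
F (MAX): max(-56, -74) = -56
A (MIN): min(-22, -45, 0, -56) = -56
W (MIN): min(-50, 57) = -50
X (MIN): min(27, 97) = 27
Y (MIN): min(93, 51, 91) = 51
G (MAX): max(-50, 27, 51) = 51
Z (MIN): min(-21, 43) = -21
AA (MIN): min(88, 47) = 47
H (MAX): max(-21, 47) = 47
AB (MIN): min(7, -43, -38) = -43
AC (MIN): min(99, -46) = -46
AD (MIN): min(71, 21, 5) = 5
AE (MIN): min(71, 29, -65) = -65
J (MAX): max(-43, -46, 5, -65) = 5
B (MIN): min(51, 47, 5) = 5
R0 (MAX): max(-56, 5) = 5
MAX at R0 wants the highest of {A=-56, B=5}, so chooses B.

B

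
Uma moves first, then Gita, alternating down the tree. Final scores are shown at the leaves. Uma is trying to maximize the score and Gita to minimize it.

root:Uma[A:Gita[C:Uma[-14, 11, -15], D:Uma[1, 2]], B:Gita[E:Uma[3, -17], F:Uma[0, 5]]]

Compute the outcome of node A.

C (Uma): max(-14, 11, -15) = 11
D (Uma): max(1, 2) = 2
A (Gita): min(11, 2) = 2

2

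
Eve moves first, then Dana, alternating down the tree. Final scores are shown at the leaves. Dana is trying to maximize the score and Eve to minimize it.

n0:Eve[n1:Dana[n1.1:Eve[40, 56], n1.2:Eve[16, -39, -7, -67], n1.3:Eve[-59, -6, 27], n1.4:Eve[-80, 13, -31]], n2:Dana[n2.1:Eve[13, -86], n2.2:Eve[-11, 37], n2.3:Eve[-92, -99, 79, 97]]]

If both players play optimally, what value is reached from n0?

-11

n1.1 (Eve): min(40, 56) = 40
n1.2 (Eve): min(16, -39, -7, -67) = -67
n1.3 (Eve): min(-59, -6, 27) = -59
n1.4 (Eve): min(-80, 13, -31) = -80
n1 (Dana): max(40, -67, -59, -80) = 40
n2.1 (Eve): min(13, -86) = -86
n2.2 (Eve): min(-11, 37) = -11
n2.3 (Eve): min(-92, -99, 79, 97) = -99
n2 (Dana): max(-86, -11, -99) = -11
n0 (Eve): min(40, -11) = -11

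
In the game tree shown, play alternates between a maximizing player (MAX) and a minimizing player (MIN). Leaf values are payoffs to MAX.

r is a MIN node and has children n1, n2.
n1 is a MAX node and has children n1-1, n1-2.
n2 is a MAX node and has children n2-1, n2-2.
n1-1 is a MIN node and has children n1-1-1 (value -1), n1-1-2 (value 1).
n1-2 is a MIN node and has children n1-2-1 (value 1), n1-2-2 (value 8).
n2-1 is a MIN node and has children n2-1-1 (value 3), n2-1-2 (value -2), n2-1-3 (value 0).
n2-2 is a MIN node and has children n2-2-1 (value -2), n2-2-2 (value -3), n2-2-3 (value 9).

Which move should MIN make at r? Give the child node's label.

n1-1 (MIN): min(-1, 1) = -1
n1-2 (MIN): min(1, 8) = 1
n1 (MAX): max(-1, 1) = 1
n2-1 (MIN): min(3, -2, 0) = -2
n2-2 (MIN): min(-2, -3, 9) = -3
n2 (MAX): max(-2, -3) = -2
r (MIN): min(1, -2) = -2
MIN at r wants the lowest of {n1=1, n2=-2}, so chooses n2.

n2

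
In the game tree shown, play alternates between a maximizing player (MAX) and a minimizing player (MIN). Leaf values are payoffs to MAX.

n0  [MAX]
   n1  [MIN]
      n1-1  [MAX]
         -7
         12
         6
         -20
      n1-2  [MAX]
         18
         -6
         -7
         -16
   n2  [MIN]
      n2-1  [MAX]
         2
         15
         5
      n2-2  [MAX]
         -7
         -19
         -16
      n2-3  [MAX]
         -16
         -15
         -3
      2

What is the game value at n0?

n1-1 (MAX): max(-7, 12, 6, -20) = 12
n1-2 (MAX): max(18, -6, -7, -16) = 18
n1 (MIN): min(12, 18) = 12
n2-1 (MAX): max(2, 15, 5) = 15
n2-2 (MAX): max(-7, -19, -16) = -7
n2-3 (MAX): max(-16, -15, -3) = -3
n2 (MIN): min(15, -7, -3, 2) = -7
n0 (MAX): max(12, -7) = 12

12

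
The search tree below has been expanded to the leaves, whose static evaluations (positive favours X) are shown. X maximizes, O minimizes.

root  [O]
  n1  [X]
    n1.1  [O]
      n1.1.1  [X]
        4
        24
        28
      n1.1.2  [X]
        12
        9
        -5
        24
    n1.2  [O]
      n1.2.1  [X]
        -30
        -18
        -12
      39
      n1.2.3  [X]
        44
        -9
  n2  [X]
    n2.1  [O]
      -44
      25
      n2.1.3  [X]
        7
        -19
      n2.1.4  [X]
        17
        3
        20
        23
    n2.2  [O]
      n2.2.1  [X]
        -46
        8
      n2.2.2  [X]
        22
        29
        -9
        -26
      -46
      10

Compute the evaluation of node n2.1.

-44

n2.1.3 (X): max(7, -19) = 7
n2.1.4 (X): max(17, 3, 20, 23) = 23
n2.1 (O): min(-44, 25, 7, 23) = -44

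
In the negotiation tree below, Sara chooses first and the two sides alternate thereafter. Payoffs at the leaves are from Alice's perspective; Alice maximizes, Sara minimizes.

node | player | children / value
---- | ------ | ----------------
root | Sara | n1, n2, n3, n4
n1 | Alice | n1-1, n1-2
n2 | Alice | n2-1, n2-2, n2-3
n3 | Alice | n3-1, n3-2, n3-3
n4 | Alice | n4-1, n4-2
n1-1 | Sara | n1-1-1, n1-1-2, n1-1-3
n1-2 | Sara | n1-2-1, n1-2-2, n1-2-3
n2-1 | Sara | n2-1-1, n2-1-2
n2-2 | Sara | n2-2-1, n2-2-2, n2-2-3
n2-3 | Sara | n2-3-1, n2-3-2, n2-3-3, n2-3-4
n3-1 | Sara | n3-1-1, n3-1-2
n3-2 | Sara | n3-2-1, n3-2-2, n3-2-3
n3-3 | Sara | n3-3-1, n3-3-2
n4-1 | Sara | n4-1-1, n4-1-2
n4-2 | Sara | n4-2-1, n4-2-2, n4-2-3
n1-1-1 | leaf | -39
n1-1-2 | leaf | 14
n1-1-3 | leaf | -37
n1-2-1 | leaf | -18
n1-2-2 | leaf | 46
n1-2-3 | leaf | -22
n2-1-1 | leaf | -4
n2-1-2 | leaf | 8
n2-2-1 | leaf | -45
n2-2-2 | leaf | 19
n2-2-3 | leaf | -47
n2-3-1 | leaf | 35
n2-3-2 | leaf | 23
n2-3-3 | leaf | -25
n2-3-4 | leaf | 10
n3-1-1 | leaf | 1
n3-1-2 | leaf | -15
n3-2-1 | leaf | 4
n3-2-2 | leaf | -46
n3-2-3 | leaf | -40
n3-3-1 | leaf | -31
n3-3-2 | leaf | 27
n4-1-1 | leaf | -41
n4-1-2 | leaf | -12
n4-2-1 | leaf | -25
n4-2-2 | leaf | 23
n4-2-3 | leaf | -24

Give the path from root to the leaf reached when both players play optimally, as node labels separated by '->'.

n1-1 (Sara): min(-39, 14, -37) = -39
n1-2 (Sara): min(-18, 46, -22) = -22
n1 (Alice): max(-39, -22) = -22
n2-1 (Sara): min(-4, 8) = -4
n2-2 (Sara): min(-45, 19, -47) = -47
n2-3 (Sara): min(35, 23, -25, 10) = -25
n2 (Alice): max(-4, -47, -25) = -4
n3-1 (Sara): min(1, -15) = -15
n3-2 (Sara): min(4, -46, -40) = -46
n3-3 (Sara): min(-31, 27) = -31
n3 (Alice): max(-15, -46, -31) = -15
n4-1 (Sara): min(-41, -12) = -41
n4-2 (Sara): min(-25, 23, -24) = -25
n4 (Alice): max(-41, -25) = -25
root (Sara): min(-22, -4, -15, -25) = -25
At root, Sara picks n4 (lowest: -25).
At n4, Alice picks n4-2 (highest: -25).
At n4-2, Sara picks n4-2-1 (lowest: -25).
Terminal value -25.

root -> n4 -> n4-2 -> n4-2-1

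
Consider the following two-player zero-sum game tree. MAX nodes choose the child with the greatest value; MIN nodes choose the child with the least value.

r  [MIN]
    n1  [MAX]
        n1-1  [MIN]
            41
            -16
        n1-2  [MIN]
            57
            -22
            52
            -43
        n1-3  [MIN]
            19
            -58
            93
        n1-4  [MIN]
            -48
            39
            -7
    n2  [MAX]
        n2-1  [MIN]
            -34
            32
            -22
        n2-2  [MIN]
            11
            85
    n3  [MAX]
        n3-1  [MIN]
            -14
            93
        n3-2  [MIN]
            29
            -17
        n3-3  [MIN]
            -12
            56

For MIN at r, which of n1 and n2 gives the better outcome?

n1-1 (MIN): min(41, -16) = -16
n1-2 (MIN): min(57, -22, 52, -43) = -43
n1-3 (MIN): min(19, -58, 93) = -58
n1-4 (MIN): min(-48, 39, -7) = -48
n1 (MAX): max(-16, -43, -58, -48) = -16
n2-1 (MIN): min(-34, 32, -22) = -34
n2-2 (MIN): min(11, 85) = 11
n2 (MAX): max(-34, 11) = 11
MIN prefers the lower value; n1=-16, n2=11. n1 is better since -16 < 11.

n1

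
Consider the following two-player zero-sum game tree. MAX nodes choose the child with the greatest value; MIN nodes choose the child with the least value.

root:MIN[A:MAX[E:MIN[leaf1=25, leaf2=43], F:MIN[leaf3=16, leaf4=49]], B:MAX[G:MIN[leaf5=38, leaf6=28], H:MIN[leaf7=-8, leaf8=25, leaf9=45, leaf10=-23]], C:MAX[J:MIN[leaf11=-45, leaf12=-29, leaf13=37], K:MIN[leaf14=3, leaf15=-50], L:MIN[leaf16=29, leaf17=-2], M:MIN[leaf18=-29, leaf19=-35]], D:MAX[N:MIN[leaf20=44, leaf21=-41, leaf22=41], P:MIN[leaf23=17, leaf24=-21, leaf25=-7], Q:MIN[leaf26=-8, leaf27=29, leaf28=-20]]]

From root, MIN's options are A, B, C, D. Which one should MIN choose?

D

E (MIN): min(25, 43) = 25
F (MIN): min(16, 49) = 16
A (MAX): max(25, 16) = 25
G (MIN): min(38, 28) = 28
H (MIN): min(-8, 25, 45, -23) = -23
B (MAX): max(28, -23) = 28
J (MIN): min(-45, -29, 37) = -45
K (MIN): min(3, -50) = -50
L (MIN): min(29, -2) = -2
M (MIN): min(-29, -35) = -35
C (MAX): max(-45, -50, -2, -35) = -2
N (MIN): min(44, -41, 41) = -41
P (MIN): min(17, -21, -7) = -21
Q (MIN): min(-8, 29, -20) = -20
D (MAX): max(-41, -21, -20) = -20
root (MIN): min(25, 28, -2, -20) = -20
MIN at root wants the lowest of {A=25, B=28, C=-2, D=-20}, so chooses D.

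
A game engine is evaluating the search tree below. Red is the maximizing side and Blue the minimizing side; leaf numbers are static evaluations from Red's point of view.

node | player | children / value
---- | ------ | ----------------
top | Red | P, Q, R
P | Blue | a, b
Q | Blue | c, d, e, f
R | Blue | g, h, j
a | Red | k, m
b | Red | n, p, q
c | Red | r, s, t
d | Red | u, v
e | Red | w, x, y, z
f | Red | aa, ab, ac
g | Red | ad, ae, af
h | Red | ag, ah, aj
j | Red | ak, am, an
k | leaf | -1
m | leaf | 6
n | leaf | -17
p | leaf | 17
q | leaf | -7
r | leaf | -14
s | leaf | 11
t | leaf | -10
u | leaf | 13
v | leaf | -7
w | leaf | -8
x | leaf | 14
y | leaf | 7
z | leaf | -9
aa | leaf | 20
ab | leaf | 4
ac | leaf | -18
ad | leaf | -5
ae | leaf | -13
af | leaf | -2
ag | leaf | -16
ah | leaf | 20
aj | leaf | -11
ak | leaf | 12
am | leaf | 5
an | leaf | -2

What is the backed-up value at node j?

12

j (Red): max(12, 5, -2) = 12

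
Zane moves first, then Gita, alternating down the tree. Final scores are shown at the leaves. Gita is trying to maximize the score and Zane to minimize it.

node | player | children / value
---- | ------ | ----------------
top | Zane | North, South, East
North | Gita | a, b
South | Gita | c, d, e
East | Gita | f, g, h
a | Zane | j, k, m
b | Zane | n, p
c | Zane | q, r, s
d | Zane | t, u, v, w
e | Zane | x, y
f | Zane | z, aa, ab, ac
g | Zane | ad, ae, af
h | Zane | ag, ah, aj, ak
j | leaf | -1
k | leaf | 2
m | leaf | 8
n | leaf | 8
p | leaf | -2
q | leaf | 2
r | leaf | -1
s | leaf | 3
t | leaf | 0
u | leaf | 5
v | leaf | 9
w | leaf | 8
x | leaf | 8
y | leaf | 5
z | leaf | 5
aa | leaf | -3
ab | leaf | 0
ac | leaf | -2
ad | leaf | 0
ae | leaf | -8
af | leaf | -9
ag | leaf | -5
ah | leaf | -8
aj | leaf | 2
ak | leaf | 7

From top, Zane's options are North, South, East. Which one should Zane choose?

East

a (Zane): min(-1, 2, 8) = -1
b (Zane): min(8, -2) = -2
North (Gita): max(-1, -2) = -1
c (Zane): min(2, -1, 3) = -1
d (Zane): min(0, 5, 9, 8) = 0
e (Zane): min(8, 5) = 5
South (Gita): max(-1, 0, 5) = 5
f (Zane): min(5, -3, 0, -2) = -3
g (Zane): min(0, -8, -9) = -9
h (Zane): min(-5, -8, 2, 7) = -8
East (Gita): max(-3, -9, -8) = -3
top (Zane): min(-1, 5, -3) = -3
Zane at top wants the lowest of {North=-1, South=5, East=-3}, so chooses East.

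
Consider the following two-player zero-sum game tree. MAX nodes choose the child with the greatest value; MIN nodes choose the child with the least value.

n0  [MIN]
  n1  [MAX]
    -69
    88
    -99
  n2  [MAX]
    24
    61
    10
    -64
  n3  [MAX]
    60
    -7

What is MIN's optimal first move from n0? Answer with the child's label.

n1 (MAX): max(-69, 88, -99) = 88
n2 (MAX): max(24, 61, 10, -64) = 61
n3 (MAX): max(60, -7) = 60
n0 (MIN): min(88, 61, 60) = 60
MIN at n0 wants the lowest of {n1=88, n2=61, n3=60}, so chooses n3.

n3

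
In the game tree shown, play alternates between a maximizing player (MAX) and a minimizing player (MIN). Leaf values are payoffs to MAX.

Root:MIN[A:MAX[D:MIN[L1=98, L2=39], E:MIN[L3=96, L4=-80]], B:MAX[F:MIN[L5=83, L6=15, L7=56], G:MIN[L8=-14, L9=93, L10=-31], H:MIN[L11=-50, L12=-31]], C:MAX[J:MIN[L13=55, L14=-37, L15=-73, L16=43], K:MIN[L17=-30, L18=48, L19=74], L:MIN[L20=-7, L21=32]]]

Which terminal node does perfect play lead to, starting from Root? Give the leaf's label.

L20

D (MIN): min(98, 39) = 39
E (MIN): min(96, -80) = -80
A (MAX): max(39, -80) = 39
F (MIN): min(83, 15, 56) = 15
G (MIN): min(-14, 93, -31) = -31
H (MIN): min(-50, -31) = -50
B (MAX): max(15, -31, -50) = 15
J (MIN): min(55, -37, -73, 43) = -73
K (MIN): min(-30, 48, 74) = -30
L (MIN): min(-7, 32) = -7
C (MAX): max(-73, -30, -7) = -7
Root (MIN): min(39, 15, -7) = -7
At Root, MIN picks C (lowest: -7).
At C, MAX picks L (highest: -7).
At L, MIN picks L20 (lowest: -7).
Terminal value -7.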